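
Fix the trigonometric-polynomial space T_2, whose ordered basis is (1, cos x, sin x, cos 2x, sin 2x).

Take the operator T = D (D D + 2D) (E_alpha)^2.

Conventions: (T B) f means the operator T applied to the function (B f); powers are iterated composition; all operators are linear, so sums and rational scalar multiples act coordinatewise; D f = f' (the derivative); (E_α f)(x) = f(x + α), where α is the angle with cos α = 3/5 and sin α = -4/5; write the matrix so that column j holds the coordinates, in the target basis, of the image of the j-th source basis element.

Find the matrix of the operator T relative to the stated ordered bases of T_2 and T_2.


the matrix is [[0, 0, 0, 0, 0]; [0, -2/5, 11/5, 0, 0]; [0, -11/5, -2/5, 0, 0]; [0, 0, 0, 6904/625, 1528/625]; [0, 0, 0, -1528/625, 6904/625]] (rows listed top to bottom)

image of 1: 0
image of cos x: -(2/5)cos x - (11/5)sin x
image of sin x: (11/5)cos x - (2/5)sin x
image of cos 2x: (6904/625)cos 2x - (1528/625)sin 2x
image of sin 2x: (1528/625)cos 2x + (6904/625)sin 2x
each image's coordinates form column j of the matrix


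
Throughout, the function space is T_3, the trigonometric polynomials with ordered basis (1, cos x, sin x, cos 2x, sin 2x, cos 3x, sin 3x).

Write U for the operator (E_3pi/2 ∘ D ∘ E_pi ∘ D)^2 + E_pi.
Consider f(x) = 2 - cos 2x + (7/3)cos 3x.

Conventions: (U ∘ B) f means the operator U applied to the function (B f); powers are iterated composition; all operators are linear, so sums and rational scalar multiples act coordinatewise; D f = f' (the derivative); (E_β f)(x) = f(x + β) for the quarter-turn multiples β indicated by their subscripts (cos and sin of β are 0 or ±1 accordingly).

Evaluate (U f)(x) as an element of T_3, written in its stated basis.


D f = 2sin 2x - 7sin 3x
E_pi D f = 2sin 2x + 7sin 3x
D (E_pi ∘ D) f = 4cos 2x + 21cos 3x
E_3pi/2 D (E_pi ∘ D) f = -4cos 2x - 21sin 3x
D (E_3pi/2 ∘ D ∘ E_pi ∘ D) f = 8sin 2x - 63cos 3x
E_pi D (E_3pi/2 ∘ D ∘ E_pi ∘ D) f = 8sin 2x + 63cos 3x
D (E_pi ∘ D) (E_3pi/2 ∘ D ∘ E_pi ∘ D) f = 16cos 2x - 189sin 3x
E_3pi/2 D (E_pi ∘ D) (E_3pi/2 ∘ D ∘ E_pi ∘ D) f = -16cos 2x - 189cos 3x
E_pi f = 2 - cos 2x - (7/3)cos 3x
((E_3pi/2 ∘ D ∘ E_pi ∘ D)^2 + E_pi) f = 2 - 17cos 2x - (574/3)cos 3x

the image equals g(x) = 2 - 17cos 2x - (574/3)cos 3x


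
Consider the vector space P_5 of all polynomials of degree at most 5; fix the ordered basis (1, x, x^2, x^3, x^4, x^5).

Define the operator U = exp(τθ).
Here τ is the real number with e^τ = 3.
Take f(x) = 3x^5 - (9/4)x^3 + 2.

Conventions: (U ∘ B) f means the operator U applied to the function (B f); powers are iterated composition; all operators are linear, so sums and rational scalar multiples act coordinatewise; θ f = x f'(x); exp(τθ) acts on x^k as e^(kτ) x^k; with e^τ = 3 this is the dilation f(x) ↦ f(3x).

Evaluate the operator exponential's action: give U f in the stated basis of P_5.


exp(τθ) x^k = e^(kτ) x^k; with e^τ = 3 this sends x^k to 3^k x^k
x^3 ↦ 27 x^3
x^5 ↦ 243 x^5
applying this coordinatewise to f: exp(τθ) f = 729x^5 - (243/4)x^3 + 2

g(x) = 729x^5 - (243/4)x^3 + 2


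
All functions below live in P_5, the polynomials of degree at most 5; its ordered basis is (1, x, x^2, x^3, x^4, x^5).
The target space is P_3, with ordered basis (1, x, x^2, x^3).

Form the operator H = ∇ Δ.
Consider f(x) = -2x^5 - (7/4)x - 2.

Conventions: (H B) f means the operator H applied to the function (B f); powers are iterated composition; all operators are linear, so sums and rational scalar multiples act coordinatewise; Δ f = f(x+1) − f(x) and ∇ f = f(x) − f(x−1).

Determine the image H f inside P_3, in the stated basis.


Δ f = -10x^4 - 20x^3 - 20x^2 - 10x - 15/4
∇ Δ f = -40x^3 - 20x

g(x) = -40x^3 - 20x


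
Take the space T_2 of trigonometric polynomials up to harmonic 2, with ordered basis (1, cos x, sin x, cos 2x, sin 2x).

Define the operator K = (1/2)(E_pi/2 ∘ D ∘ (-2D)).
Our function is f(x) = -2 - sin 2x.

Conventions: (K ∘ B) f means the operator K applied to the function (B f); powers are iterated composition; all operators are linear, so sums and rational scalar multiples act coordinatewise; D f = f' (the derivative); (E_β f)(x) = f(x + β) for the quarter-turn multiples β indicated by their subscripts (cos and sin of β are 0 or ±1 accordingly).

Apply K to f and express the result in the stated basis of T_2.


the result is g(x) = 4sin 2x

D f = -2cos 2x
(-2D) f = 4cos 2x
D (-2D) f = -8sin 2x
E_pi/2 D (-2D) f = 8sin 2x
((1/2)(E_pi/2 ∘ D ∘ (-2D))) f = 4sin 2x


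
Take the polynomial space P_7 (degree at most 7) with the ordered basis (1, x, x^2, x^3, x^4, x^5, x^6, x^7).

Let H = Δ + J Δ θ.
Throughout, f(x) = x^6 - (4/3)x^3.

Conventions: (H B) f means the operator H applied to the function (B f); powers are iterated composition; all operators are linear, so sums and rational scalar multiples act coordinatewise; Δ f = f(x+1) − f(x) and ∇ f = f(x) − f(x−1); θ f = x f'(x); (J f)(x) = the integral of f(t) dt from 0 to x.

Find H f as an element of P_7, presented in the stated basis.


Δ f = 6x^5 + 15x^4 + 20x^3 + 11x^2 + 2x - 1/3
θ f = 6x^6 - 4x^3
Δ θ f = 36x^5 + 90x^4 + 120x^3 + 78x^2 + 24x + 2
J Δ θ f = 6x^6 + 18x^5 + 30x^4 + 26x^3 + 12x^2 + 2x
(Δ + J Δ θ) f = 6x^6 + 24x^5 + 45x^4 + 46x^3 + 23x^2 + 4x - 1/3

the result is g(x) = 6x^6 + 24x^5 + 45x^4 + 46x^3 + 23x^2 + 4x - 1/3


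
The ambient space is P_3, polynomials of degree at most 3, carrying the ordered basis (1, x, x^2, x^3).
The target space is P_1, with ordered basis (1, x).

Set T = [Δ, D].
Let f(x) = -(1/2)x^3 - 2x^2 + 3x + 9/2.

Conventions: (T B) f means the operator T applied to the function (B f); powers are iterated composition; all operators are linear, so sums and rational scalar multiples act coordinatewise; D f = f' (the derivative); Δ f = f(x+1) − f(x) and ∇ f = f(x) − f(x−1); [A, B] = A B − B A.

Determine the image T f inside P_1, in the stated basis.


the result is g(x) = 0

D f = -(3/2)x^2 - 4x + 3
Δ D f = -3x - 11/2
Δ f = -(3/2)x^2 - (11/2)x + 1/2
D Δ f = -3x - 11/2
[Δ, D] f = 0


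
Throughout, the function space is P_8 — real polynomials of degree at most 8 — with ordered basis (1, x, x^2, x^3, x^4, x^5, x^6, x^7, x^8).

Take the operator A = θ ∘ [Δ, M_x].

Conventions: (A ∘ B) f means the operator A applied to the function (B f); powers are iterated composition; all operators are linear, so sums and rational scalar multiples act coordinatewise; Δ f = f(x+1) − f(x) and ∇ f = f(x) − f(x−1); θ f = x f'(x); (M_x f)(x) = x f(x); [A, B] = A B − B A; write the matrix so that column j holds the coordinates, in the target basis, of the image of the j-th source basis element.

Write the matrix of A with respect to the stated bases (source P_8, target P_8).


the matrix is [[0, 0, 0, 0, 0, 0, 0, 0, 0]; [0, 1, 2, 3, 4, 5, 6, 7, 8]; [0, 0, 2, 6, 12, 20, 30, 42, 56]; [0, 0, 0, 3, 12, 30, 60, 105, 168]; [0, 0, 0, 0, 4, 20, 60, 140, 280]; [0, 0, 0, 0, 0, 5, 30, 105, 280]; [0, 0, 0, 0, 0, 0, 6, 42, 168]; [0, 0, 0, 0, 0, 0, 0, 7, 56]; [0, 0, 0, 0, 0, 0, 0, 0, 8]] (rows listed top to bottom)

image of 1: 0
image of x: x
image of x^2: 2x^2 + 2x
image of x^3: 3x^3 + 6x^2 + 3x
image of x^4: 4x^4 + 12x^3 + 12x^2 + 4x
image of x^5: 5x^5 + 20x^4 + 30x^3 + 20x^2 + 5x
image of x^6: 6x^6 + 30x^5 + 60x^4 + 60x^3 + 30x^2 + 6x
image of x^7: 7x^7 + 42x^6 + 105x^5 + 140x^4 + 105x^3 + 42x^2 + 7x
image of x^8: 8x^8 + 56x^7 + 168x^6 + 280x^5 + 280x^4 + 168x^3 + 56x^2 + 8x
each image's coordinates form column j of the matrix


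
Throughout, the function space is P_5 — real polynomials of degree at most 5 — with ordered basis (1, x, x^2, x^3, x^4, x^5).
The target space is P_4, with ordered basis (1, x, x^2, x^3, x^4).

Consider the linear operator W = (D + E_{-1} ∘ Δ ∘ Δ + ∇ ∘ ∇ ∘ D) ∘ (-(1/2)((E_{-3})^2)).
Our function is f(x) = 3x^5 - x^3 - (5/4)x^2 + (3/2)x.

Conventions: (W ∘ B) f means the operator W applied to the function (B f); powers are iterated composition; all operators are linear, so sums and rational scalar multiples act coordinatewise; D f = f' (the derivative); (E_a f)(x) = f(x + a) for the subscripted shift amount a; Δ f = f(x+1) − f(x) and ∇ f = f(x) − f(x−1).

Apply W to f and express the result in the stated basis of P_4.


E_{-3} f = 3x^5 - 45x^4 + 269x^3 - (3209/4)x^2 + 1197x - 2871/4
E_{-3} E_{-3} f = 3x^5 - 90x^4 + 1079x^3 - (25853/4)x^2 + (38697/2)x - 23166
(-(1/2)((E_{-3})^2)) f = -(3/2)x^5 + 45x^4 - (1079/2)x^3 + (25853/8)x^2 - (38697/4)x + 11583
D (-(1/2)((E_{-3})^2)) f = -(15/2)x^4 + 180x^3 - (3237/2)x^2 + (25853/4)x - 38697/4
Δ (-(1/2)((E_{-3})^2)) f = -(15/2)x^4 + 165x^3 - (2727/2)x^2 + (20069/4)x - 55509/8
Δ Δ (-(1/2)((E_{-3})^2)) f = -30x^3 + 450x^2 - 2262x + 15245/4
E_{-1} Δ Δ (-(1/2)((E_{-3})^2)) f = -30x^3 + 540x^2 - 3252x + 26213/4
D (-(1/2)((E_{-3})^2)) f = -(15/2)x^4 + 180x^3 - (3237/2)x^2 + (25853/4)x - 38697/4
∇ D (-(1/2)((E_{-3})^2)) f = -30x^3 + 585x^2 - 3807x + 33077/4
∇ ∇ D (-(1/2)((E_{-3})^2)) f = -90x^2 + 1260x - 4422
(D + E_{-1} ∘ Δ ∘ Δ + ∇ ∘ ∇ ∘ D) (-(1/2)((E_{-3})^2)) f = -(15/2)x^4 + 150x^3 - (2337/2)x^2 + (17885/4)x - 7543

the result is g(x) = -(15/2)x^4 + 150x^3 - (2337/2)x^2 + (17885/4)x - 7543


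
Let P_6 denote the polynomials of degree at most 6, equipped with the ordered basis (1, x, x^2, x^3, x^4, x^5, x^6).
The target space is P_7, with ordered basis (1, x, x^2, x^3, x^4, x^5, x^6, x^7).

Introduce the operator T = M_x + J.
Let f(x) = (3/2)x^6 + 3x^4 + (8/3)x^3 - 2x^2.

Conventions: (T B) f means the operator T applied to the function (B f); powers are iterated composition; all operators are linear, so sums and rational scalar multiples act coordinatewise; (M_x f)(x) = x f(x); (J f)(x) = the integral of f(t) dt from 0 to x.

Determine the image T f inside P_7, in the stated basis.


the result is g(x) = (12/7)x^7 + (18/5)x^5 + (10/3)x^4 - (8/3)x^3

M_x f = (3/2)x^7 + 3x^5 + (8/3)x^4 - 2x^3
J f = (3/14)x^7 + (3/5)x^5 + (2/3)x^4 - (2/3)x^3
(M_x + J) f = (12/7)x^7 + (18/5)x^5 + (10/3)x^4 - (8/3)x^3


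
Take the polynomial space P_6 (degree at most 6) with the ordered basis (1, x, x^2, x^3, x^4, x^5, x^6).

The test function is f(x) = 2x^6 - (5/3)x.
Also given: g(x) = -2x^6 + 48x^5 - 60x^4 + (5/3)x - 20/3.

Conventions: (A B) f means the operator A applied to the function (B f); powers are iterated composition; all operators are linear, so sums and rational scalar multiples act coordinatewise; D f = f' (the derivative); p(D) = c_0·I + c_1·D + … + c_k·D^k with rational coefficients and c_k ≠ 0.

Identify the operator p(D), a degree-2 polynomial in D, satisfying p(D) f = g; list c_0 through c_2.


D^0 f = 2x^6 - (5/3)x
D^1 f = 12x^5 - 5/3
D^2 f = 60x^4
matching coefficients of g against c_0 f + c_1 Df + … from the top degree down determines the c_i
solution: c_0 = -1, c_1 = 4, c_2 = -1

c_0 = -1, c_1 = 4, c_2 = -1


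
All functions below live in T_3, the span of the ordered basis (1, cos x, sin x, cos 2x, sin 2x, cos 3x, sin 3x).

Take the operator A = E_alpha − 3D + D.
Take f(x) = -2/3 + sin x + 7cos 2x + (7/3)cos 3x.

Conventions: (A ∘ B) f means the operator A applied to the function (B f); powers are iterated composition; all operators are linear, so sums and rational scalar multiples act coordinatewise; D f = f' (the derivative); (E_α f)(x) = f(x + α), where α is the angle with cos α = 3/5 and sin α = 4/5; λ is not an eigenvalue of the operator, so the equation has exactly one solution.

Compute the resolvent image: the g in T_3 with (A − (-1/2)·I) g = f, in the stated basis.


g(x) = -4/9 + (24/53)cos x + (22/53)sin x + (154/929)cos 2x - (2128/929)sin 2x - (1526/48135)cos 3x - (19768/48135)sin 3x

write g with unknown coordinates in the stated basis and equate coefficients in (A − (-1/2)·I) g = f
solving from the highest basis element down gives g = -4/9 + (24/53)cos x + (22/53)sin x + (154/929)cos 2x - (2128/929)sin 2x - (1526/48135)cos 3x - (19768/48135)sin 3x
check: A g = -4/9 - (12/53)cos x + (42/53)sin x + (6426/929)cos 2x + (1064/929)sin 2x + (113078/48135)cos 3x + (9884/48135)sin 3x
so A g − (-1/2)·g = -2/3 + sin x + 7cos 2x + (7/3)cos 3x = f ✓


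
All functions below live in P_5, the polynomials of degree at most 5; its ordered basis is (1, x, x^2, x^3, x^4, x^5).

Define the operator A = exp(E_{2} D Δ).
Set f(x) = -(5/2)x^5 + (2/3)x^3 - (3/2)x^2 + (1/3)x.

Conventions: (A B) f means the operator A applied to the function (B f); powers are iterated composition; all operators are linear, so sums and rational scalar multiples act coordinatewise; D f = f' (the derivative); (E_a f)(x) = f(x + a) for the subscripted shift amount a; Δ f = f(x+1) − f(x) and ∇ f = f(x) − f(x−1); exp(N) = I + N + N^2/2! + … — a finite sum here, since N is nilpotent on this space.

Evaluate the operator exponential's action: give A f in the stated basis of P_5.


order-1 term: -50x^3 - 375x^2 - 946x - 1611/2
order-2 term: -150x - 750
the series for exp(E_{2} D Δ) f terminates at order 2
exp(E_{2} D Δ) f = -(5/2)x^5 - (148/3)x^3 - (753/2)x^2 - (3287/3)x - 3111/2

the image equals g(x) = -(5/2)x^5 - (148/3)x^3 - (753/2)x^2 - (3287/3)x - 3111/2


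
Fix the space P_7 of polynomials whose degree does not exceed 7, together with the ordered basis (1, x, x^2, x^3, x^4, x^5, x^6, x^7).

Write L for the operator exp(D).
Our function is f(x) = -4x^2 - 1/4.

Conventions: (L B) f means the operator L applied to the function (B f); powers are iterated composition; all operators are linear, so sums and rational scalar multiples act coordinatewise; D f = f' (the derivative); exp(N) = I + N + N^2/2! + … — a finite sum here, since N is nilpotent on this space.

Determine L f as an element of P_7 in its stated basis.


order-1 term: -8x
order-2 term: -4
the series for exp(D) f terminates at order 2
exp(D) f = -4x^2 - 8x - 17/4

the result is g(x) = -4x^2 - 8x - 17/4


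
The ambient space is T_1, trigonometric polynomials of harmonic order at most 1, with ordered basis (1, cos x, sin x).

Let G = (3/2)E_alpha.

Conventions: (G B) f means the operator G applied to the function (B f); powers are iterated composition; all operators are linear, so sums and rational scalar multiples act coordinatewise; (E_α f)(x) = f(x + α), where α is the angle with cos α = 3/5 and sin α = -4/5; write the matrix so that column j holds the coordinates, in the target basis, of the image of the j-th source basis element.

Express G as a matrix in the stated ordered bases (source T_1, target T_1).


the matrix is [[3/2, 0, 0]; [0, 9/10, -6/5]; [0, 6/5, 9/10]] (rows listed top to bottom)

image of 1: 3/2
image of cos x: (9/10)cos x + (6/5)sin x
image of sin x: -(6/5)cos x + (9/10)sin x
each image's coordinates form column j of the matrix


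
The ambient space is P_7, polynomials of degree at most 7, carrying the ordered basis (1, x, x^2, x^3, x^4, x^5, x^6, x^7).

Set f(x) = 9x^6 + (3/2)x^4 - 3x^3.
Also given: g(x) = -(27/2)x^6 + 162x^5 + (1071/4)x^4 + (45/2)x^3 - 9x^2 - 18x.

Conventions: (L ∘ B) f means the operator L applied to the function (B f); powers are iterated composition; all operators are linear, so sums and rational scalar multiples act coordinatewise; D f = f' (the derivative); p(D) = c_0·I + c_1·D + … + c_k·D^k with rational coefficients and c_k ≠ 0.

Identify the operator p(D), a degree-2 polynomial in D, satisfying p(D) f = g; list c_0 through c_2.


p(D) = -(3/2)·I + 3·D + D^2, i.e. c_0 = -3/2, c_1 = 3, c_2 = 1

D^0 f = 9x^6 + (3/2)x^4 - 3x^3
D^1 f = 54x^5 + 6x^3 - 9x^2
D^2 f = 270x^4 + 18x^2 - 18x
matching coefficients of g against c_0 f + c_1 Df + … from the top degree down determines the c_i
solution: c_0 = -3/2, c_1 = 3, c_2 = 1


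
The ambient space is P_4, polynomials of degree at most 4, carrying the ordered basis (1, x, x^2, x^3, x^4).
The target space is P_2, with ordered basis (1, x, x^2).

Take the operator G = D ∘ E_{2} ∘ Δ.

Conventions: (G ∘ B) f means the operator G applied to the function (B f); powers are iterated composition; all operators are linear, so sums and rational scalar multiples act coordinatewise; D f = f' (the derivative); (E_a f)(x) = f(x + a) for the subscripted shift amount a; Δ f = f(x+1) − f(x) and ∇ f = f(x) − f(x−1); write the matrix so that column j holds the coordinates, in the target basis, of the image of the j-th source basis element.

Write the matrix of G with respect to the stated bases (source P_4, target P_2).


the matrix is [[0, 0, 2, 15, 76]; [0, 0, 0, 6, 60]; [0, 0, 0, 0, 12]] (rows listed top to bottom)

image of 1: 0
image of x: 0
image of x^2: 2
image of x^3: 6x + 15
image of x^4: 12x^2 + 60x + 76
each image's coordinates form column j of the matrix


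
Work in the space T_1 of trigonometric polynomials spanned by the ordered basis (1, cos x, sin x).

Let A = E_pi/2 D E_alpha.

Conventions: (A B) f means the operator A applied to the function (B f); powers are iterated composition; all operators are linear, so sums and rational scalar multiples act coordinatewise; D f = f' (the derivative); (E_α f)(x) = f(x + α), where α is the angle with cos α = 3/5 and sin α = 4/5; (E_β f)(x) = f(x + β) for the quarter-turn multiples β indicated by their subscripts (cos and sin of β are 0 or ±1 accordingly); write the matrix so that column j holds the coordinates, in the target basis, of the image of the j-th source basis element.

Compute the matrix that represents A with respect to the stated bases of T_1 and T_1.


image of 1: 0
image of cos x: -(3/5)cos x + (4/5)sin x
image of sin x: -(4/5)cos x - (3/5)sin x
each image's coordinates form column j of the matrix

the matrix is [[0, 0, 0]; [0, -3/5, -4/5]; [0, 4/5, -3/5]] (rows listed top to bottom)


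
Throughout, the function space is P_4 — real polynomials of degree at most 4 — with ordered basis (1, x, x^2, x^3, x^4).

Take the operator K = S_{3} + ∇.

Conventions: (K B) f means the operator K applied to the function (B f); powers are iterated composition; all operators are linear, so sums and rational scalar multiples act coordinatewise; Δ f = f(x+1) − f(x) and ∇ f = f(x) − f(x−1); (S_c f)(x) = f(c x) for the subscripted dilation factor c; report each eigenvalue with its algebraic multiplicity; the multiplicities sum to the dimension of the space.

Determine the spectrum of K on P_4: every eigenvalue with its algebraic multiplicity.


λ = 1 (multiplicity 1), λ = 3 (multiplicity 1), λ = 9 (multiplicity 1), λ = 27 (multiplicity 1), λ = 81 (multiplicity 1)

image of 1: 1
image of x: 3x + 1
image of x^2: 9x^2 + 2x - 1
image of x^3: 27x^3 + 3x^2 - 3x + 1
image of x^4: 81x^4 + 4x^3 - 6x^2 + 4x - 1
the matrix is upper triangular; its diagonal is (1, 3, 9, 27, 81)
for a triangular matrix the eigenvalues are the diagonal entries, with algebraic multiplicity their repetition count


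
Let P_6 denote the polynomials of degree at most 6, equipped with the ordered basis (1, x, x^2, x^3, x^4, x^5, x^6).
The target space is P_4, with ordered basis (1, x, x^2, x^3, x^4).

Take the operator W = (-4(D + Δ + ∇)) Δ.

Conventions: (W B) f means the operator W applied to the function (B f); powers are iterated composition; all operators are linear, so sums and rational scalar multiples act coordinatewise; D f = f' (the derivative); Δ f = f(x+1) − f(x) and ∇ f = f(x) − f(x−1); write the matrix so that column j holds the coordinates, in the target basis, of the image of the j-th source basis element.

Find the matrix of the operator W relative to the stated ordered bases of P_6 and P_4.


image of 1: 0
image of x: 0
image of x^2: -24
image of x^3: -72x - 36
image of x^4: -144x^2 - 144x - 80
image of x^5: -240x^3 - 360x^2 - 400x - 140
image of x^6: -360x^4 - 720x^3 - 1200x^2 - 840x - 280
each image's coordinates form column j of the matrix

the matrix is [[0, 0, -24, -36, -80, -140, -280]; [0, 0, 0, -72, -144, -400, -840]; [0, 0, 0, 0, -144, -360, -1200]; [0, 0, 0, 0, 0, -240, -720]; [0, 0, 0, 0, 0, 0, -360]] (rows listed top to bottom)


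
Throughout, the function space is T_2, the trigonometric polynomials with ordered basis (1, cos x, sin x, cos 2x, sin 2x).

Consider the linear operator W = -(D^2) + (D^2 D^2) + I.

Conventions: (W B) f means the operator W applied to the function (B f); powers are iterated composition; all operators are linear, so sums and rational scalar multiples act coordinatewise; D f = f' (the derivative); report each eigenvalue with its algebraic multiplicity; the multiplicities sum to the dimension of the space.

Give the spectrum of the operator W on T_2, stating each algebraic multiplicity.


image of 1: 1
image of cos x: 3cos x
image of sin x: 3sin x
image of cos 2x: 21cos 2x
image of sin 2x: 21sin 2x
the matrix is diagonal; its diagonal is (1, 3, 3, 21, 21)
for a triangular matrix the eigenvalues are the diagonal entries, with algebraic multiplicity their repetition count

λ = 1 (multiplicity 1), λ = 3 (multiplicity 2), λ = 21 (multiplicity 2)


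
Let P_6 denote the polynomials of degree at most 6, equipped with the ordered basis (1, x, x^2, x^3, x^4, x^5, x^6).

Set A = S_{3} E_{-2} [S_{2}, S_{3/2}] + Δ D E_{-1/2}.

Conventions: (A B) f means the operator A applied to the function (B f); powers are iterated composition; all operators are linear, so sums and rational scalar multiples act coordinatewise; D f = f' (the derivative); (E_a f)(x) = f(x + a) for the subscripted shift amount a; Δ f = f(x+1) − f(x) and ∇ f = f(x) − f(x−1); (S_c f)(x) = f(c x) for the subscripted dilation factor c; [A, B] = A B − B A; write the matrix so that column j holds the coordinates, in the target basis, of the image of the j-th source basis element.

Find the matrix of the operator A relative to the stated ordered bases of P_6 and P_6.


the matrix is [[0, 0, 2, 0, 1, 0, 3/8]; [0, 0, 0, 6, 0, 5, 0]; [0, 0, 0, 0, 12, 0, 15]; [0, 0, 0, 0, 0, 20, 0]; [0, 0, 0, 0, 0, 0, 30]; [0, 0, 0, 0, 0, 0, 0]; [0, 0, 0, 0, 0, 0, 0]] (rows listed top to bottom)

image of 1: 0
image of x: 0
image of x^2: 2
image of x^3: 6x
image of x^4: 12x^2 + 1
image of x^5: 20x^3 + 5x
image of x^6: 30x^4 + 15x^2 + 3/8
each image's coordinates form column j of the matrix


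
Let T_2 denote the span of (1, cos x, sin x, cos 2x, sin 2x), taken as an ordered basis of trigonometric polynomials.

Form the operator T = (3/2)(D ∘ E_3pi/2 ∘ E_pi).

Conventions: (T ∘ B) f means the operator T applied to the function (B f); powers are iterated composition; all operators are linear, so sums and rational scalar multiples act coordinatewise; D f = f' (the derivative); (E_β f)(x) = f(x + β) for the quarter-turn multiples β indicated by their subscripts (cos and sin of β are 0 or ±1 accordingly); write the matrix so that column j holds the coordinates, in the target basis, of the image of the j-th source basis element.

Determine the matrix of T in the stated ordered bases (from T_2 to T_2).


image of 1: 0
image of cos x: -(3/2)cos x
image of sin x: -(3/2)sin x
image of cos 2x: 3sin 2x
image of sin 2x: -3cos 2x
each image's coordinates form column j of the matrix

the matrix is [[0, 0, 0, 0, 0]; [0, -3/2, 0, 0, 0]; [0, 0, -3/2, 0, 0]; [0, 0, 0, 0, -3]; [0, 0, 0, 3, 0]] (rows listed top to bottom)


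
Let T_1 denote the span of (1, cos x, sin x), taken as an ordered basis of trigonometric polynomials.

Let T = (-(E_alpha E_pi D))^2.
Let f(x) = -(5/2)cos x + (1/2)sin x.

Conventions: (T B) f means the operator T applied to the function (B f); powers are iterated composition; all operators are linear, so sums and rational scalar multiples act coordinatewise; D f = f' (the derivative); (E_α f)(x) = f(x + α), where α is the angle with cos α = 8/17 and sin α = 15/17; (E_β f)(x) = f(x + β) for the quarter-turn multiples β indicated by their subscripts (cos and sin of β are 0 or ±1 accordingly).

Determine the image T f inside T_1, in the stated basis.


D f = (1/2)cos x + (5/2)sin x
E_pi D f = -(1/2)cos x - (5/2)sin x
E_alpha E_pi D f = -(83/34)cos x - (25/34)sin x
(-(E_alpha E_pi D)) f = (83/34)cos x + (25/34)sin x
D (-(E_alpha E_pi D)) f = (25/34)cos x - (83/34)sin x
E_pi D (-(E_alpha E_pi D)) f = -(25/34)cos x + (83/34)sin x
E_alpha E_pi D (-(E_alpha E_pi D)) f = (1045/578)cos x + (1039/578)sin x
(-(E_alpha E_pi D)) (-(E_alpha E_pi D)) f = -(1045/578)cos x - (1039/578)sin x

the image equals g(x) = -(1045/578)cos x - (1039/578)sin x


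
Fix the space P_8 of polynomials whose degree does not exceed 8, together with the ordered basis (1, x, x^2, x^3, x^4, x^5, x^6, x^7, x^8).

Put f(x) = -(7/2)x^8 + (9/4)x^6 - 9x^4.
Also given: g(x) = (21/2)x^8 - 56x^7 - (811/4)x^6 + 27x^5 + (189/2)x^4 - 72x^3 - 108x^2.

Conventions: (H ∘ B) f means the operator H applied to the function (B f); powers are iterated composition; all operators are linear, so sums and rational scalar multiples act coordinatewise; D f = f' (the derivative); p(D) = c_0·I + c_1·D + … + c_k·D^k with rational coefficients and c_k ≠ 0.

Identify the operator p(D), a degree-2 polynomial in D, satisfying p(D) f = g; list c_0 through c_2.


D^0 f = -(7/2)x^8 + (9/4)x^6 - 9x^4
D^1 f = -28x^7 + (27/2)x^5 - 36x^3
D^2 f = -196x^6 + (135/2)x^4 - 108x^2
matching coefficients of g against c_0 f + c_1 Df + … from the top degree down determines the c_i
solution: c_0 = -3, c_1 = 2, c_2 = 1

p(D) = -3·I + 2·D + D^2, i.e. c_0 = -3, c_1 = 2, c_2 = 1


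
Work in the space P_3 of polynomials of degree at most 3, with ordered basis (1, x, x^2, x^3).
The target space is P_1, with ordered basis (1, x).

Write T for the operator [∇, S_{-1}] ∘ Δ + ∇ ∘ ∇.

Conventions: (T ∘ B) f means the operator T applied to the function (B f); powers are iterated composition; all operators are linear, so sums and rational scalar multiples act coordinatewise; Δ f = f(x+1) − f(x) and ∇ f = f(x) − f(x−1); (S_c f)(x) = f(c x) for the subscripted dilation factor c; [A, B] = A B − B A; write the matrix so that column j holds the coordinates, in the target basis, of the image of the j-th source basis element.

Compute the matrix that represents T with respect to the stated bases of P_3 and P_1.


image of 1: 0
image of x: 0
image of x^2: -2
image of x^3: 18x - 12
each image's coordinates form column j of the matrix

the matrix is [[0, 0, -2, -12]; [0, 0, 0, 18]] (rows listed top to bottom)


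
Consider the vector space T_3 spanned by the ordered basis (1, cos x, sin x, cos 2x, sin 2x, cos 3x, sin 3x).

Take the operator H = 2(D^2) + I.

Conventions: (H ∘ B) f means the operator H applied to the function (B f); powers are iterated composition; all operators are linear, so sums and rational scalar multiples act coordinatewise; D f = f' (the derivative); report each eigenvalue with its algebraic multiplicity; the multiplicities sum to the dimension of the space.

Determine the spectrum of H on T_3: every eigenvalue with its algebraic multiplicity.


image of 1: 1
image of cos x: -cos x
image of sin x: -sin x
image of cos 2x: -7cos 2x
image of sin 2x: -7sin 2x
image of cos 3x: -17cos 3x
image of sin 3x: -17sin 3x
the matrix is diagonal; its diagonal is (1, -1, -1, -7, -7, -17, -17)
for a triangular matrix the eigenvalues are the diagonal entries, with algebraic multiplicity their repetition count

λ = -17 (multiplicity 2), λ = -7 (multiplicity 2), λ = -1 (multiplicity 2), λ = 1 (multiplicity 1)


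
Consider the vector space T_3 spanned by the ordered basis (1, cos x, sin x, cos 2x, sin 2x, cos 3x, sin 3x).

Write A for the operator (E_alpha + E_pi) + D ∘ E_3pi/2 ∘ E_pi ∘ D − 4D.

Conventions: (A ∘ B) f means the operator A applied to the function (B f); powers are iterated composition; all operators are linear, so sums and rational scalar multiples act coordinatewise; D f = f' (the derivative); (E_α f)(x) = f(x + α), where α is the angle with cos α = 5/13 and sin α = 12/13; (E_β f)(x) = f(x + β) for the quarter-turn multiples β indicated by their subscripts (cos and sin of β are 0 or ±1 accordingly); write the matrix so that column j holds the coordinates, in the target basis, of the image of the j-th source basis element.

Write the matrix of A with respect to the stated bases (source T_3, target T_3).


the matrix is [[2, 0, 0, 0, 0, 0, 0]; [0, -8/13, -53/13, 0, 0, 0, 0]; [0, 53/13, -8/13, 0, 0, 0, 0]; [0, 0, 0, 726/169, -1232/169, 0, 0]; [0, 0, 0, 1232/169, 726/169, 0, 0]; [0, 0, 0, 0, 0, -4232/2197, -7419/2197]; [0, 0, 0, 0, 0, 7419/2197, -4232/2197]] (rows listed top to bottom)

image of 1: 2
image of cos x: -(8/13)cos x + (53/13)sin x
image of sin x: -(53/13)cos x - (8/13)sin x
image of cos 2x: (726/169)cos 2x + (1232/169)sin 2x
image of sin 2x: -(1232/169)cos 2x + (726/169)sin 2x
image of cos 3x: -(4232/2197)cos 3x + (7419/2197)sin 3x
image of sin 3x: -(7419/2197)cos 3x - (4232/2197)sin 3x
each image's coordinates form column j of the matrix


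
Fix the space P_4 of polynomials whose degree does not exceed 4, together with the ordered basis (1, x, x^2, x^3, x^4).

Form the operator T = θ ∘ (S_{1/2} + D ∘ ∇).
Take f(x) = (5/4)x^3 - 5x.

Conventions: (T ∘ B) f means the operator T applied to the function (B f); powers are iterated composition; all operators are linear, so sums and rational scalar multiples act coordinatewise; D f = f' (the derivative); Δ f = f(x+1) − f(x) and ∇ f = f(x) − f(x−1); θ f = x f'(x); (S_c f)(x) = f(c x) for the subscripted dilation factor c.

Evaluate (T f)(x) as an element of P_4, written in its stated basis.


S_{1/2} f = (5/32)x^3 - (5/2)x
∇ f = (15/4)x^2 - (15/4)x - 15/4
D ∇ f = (15/2)x - 15/4
(S_{1/2} + D ∘ ∇) f = (5/32)x^3 + 5x - 15/4
θ (S_{1/2} + D ∘ ∇) f = (15/32)x^3 + 5x

g(x) = (15/32)x^3 + 5x


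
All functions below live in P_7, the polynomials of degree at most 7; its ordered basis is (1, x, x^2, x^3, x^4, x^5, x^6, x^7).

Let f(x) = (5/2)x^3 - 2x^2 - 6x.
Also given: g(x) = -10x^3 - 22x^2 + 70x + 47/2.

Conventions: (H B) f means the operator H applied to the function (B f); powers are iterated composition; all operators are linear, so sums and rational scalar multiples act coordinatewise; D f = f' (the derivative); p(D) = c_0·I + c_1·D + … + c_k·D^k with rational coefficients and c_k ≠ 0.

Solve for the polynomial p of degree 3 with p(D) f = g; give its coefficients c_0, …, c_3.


p(D) = -4·I − 4·D + 2·D^2 + (1/2)·D^3, i.e. c_0 = -4, c_1 = -4, c_2 = 2, c_3 = 1/2

D^0 f = (5/2)x^3 - 2x^2 - 6x
D^1 f = (15/2)x^2 - 4x - 6
D^2 f = 15x - 4
D^3 f = 15
matching coefficients of g against c_0 f + c_1 Df + … from the top degree down determines the c_i
solution: c_0 = -4, c_1 = -4, c_2 = 2, c_3 = 1/2


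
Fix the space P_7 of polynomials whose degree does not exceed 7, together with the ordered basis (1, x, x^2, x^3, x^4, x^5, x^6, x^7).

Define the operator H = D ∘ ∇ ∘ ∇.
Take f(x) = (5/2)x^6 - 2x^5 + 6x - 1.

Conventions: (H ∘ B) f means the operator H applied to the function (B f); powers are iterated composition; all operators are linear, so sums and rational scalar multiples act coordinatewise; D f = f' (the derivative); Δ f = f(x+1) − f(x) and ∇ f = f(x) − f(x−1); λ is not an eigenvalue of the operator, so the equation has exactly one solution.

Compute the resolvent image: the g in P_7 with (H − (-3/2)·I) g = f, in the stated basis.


the image equals g(x) = (5/3)x^6 - (4/3)x^5 - (400/3)x^3 + (1360/3)x^2 - (1708/3)x + 7154/9

write g with unknown coordinates in the stated basis and equate coefficients in (H − (-3/2)·I) g = f
solving from the highest basis element down gives g = (5/3)x^6 - (4/3)x^5 - (400/3)x^3 + (1360/3)x^2 - (1708/3)x + 7154/9
check: H g = 200x^3 - 680x^2 + 860x - 3580/3
so H g − (-3/2)·g = (5/2)x^6 - 2x^5 + 6x - 1 = f ✓


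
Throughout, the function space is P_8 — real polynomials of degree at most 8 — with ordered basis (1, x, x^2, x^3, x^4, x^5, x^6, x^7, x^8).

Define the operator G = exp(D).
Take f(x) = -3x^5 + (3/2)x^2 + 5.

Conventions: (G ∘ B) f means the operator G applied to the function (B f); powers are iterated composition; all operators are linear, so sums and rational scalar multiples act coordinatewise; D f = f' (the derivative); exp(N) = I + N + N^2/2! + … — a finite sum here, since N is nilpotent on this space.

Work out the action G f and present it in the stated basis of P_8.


order-1 term: -15x^4 + 3x
order-2 term: -30x^3 + 3/2
order-3 term: -30x^2
order-4 term: -15x
order-5 term: -3
the series for exp(D) f terminates at order 5
exp(D) f = -3x^5 - 15x^4 - 30x^3 - (57/2)x^2 - 12x + 7/2

the result is g(x) = -3x^5 - 15x^4 - 30x^3 - (57/2)x^2 - 12x + 7/2


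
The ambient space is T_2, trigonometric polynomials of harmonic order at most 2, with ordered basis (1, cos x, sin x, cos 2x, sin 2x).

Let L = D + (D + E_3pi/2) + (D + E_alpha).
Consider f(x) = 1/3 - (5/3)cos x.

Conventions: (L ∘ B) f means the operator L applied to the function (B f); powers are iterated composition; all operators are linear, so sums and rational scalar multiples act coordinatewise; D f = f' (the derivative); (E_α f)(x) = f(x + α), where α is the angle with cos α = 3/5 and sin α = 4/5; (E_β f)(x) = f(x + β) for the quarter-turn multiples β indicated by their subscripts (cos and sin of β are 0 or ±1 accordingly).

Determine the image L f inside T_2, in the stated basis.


D f = (5/3)sin x
D f = (5/3)sin x
E_3pi/2 f = 1/3 - (5/3)sin x
(D + E_3pi/2) f = 1/3
D f = (5/3)sin x
E_alpha f = 1/3 - cos x + (4/3)sin x
(D + E_alpha) f = 1/3 - cos x + 3sin x
(D + (D + E_3pi/2) + (D + E_alpha)) f = 2/3 - cos x + (14/3)sin x

g(x) = 2/3 - cos x + (14/3)sin x


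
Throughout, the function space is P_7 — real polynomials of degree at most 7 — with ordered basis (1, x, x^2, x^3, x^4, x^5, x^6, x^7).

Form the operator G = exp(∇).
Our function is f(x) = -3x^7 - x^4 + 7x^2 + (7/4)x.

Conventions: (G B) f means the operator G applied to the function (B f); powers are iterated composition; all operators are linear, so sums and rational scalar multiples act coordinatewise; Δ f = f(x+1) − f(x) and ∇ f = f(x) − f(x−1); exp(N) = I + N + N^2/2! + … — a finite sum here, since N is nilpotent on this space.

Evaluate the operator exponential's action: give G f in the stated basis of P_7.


order-1 term: -21x^6 + 63x^5 - 105x^4 + 101x^3 - 57x^2 + 31x - 29/4
order-2 term: -63x^5 + 315x^4 - 735x^3 + 939x^2 - 639x + 189
order-3 term: -105x^4 + 630x^3 - 1575x^2 + 1886x - 897
order-4 term: -105x^3 + 630x^2 - 1365x + 1049
order-5 term: -63x^2 + 315x - 420
order-6 term: -21x + 63
order-7 term: -3
the series for exp(∇) f terminates at order 7
exp(∇) f = -3x^7 - 21x^6 + 104x^4 - 109x^3 - 119x^2 + (835/4)x - 105/4

the image equals g(x) = -3x^7 - 21x^6 + 104x^4 - 109x^3 - 119x^2 + (835/4)x - 105/4


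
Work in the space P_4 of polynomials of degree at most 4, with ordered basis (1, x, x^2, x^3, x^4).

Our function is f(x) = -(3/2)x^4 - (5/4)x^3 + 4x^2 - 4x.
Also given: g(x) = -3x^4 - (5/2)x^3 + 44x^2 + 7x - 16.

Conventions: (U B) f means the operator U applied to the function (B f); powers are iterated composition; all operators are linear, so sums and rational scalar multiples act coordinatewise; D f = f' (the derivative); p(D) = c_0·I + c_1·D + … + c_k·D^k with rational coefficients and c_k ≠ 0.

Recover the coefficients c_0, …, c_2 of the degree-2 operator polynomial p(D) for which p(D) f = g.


p(D) = 2·I − 2·D^2, i.e. c_0 = 2, c_1 = 0, c_2 = -2

D^0 f = -(3/2)x^4 - (5/4)x^3 + 4x^2 - 4x
D^1 f = -6x^3 - (15/4)x^2 + 8x - 4
D^2 f = -18x^2 - (15/2)x + 8
matching coefficients of g against c_0 f + c_1 Df + … from the top degree down determines the c_i
solution: c_0 = 2, c_1 = 0, c_2 = -2


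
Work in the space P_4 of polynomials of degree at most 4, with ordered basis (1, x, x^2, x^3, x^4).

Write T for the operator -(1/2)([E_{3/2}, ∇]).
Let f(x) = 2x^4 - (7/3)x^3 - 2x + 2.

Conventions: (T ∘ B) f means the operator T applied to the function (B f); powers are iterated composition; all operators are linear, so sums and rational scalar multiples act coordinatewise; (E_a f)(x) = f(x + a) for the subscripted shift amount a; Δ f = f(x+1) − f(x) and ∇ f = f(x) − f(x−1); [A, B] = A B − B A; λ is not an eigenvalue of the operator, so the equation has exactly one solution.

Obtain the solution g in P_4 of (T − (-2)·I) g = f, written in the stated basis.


the result is g(x) = x^4 - (7/6)x^3 - x + 1

write g with unknown coordinates in the stated basis and equate coefficients in (T − (-2)·I) g = f
solving from the highest basis element down gives g = x^4 - (7/6)x^3 - x + 1
check: T g = 0
so T g − (-2)·g = 2x^4 - (7/3)x^3 - 2x + 2 = f ✓


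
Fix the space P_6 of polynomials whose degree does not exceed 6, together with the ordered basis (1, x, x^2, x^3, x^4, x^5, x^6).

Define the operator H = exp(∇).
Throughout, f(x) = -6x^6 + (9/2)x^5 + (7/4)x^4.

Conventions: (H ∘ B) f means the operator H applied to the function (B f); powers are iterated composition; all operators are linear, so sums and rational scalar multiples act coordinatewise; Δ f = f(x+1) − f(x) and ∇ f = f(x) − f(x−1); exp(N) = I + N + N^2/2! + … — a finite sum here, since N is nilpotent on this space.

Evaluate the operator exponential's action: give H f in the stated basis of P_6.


order-1 term: -36x^5 + (225/2)x^4 - 158x^3 + (249/2)x^2 - (103/2)x + 35/4
order-2 term: -90x^4 + 405x^3 - (1509/2)x^2 + (1353/2)x - 965/4
order-3 term: -120x^3 + 585x^2 - 1028x + 642
order-4 term: -90x^2 + (765/2)x - 1733/4
order-5 term: -36x + 189/2
order-6 term: -6
the series for exp(∇) f terminates at order 6
exp(∇) f = -6x^6 - (63/2)x^5 + (97/4)x^4 + 127x^3 - 135x^2 - (113/2)x + 259/4

the result is g(x) = -6x^6 - (63/2)x^5 + (97/4)x^4 + 127x^3 - 135x^2 - (113/2)x + 259/4


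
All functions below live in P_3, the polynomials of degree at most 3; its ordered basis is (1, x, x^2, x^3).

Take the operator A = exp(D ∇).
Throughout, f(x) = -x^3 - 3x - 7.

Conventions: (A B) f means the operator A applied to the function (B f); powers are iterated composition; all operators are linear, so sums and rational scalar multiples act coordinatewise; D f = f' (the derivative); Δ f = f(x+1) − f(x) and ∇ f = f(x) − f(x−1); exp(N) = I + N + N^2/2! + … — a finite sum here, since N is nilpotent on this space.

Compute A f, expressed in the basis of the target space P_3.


the image equals g(x) = -x^3 - 9x - 4

order-1 term: -6x + 3
the series for exp(D ∇) f terminates at order 1
exp(D ∇) f = -x^3 - 9x - 4


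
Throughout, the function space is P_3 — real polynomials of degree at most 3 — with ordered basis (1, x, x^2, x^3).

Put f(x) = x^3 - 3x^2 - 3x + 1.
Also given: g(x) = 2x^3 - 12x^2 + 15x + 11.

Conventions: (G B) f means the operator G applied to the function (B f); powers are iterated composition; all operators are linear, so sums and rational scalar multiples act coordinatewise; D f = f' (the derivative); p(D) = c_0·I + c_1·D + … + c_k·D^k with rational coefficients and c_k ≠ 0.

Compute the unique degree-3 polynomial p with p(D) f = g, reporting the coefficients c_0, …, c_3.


c_0 = 2, c_1 = -2, c_2 = 3/2, c_3 = 2

D^0 f = x^3 - 3x^2 - 3x + 1
D^1 f = 3x^2 - 6x - 3
D^2 f = 6x - 6
D^3 f = 6
matching coefficients of g against c_0 f + c_1 Df + … from the top degree down determines the c_i
solution: c_0 = 2, c_1 = -2, c_2 = 3/2, c_3 = 2


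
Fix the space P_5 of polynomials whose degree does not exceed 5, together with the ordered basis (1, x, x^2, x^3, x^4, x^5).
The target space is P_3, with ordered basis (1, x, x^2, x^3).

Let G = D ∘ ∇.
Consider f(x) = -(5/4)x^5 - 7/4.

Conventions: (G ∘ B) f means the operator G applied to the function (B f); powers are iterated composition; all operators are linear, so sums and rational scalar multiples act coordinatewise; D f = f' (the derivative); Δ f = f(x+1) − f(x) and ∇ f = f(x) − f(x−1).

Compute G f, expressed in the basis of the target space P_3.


∇ f = -(25/4)x^4 + (25/2)x^3 - (25/2)x^2 + (25/4)x - 5/4
D ∇ f = -25x^3 + (75/2)x^2 - 25x + 25/4

the result is g(x) = -25x^3 + (75/2)x^2 - 25x + 25/4


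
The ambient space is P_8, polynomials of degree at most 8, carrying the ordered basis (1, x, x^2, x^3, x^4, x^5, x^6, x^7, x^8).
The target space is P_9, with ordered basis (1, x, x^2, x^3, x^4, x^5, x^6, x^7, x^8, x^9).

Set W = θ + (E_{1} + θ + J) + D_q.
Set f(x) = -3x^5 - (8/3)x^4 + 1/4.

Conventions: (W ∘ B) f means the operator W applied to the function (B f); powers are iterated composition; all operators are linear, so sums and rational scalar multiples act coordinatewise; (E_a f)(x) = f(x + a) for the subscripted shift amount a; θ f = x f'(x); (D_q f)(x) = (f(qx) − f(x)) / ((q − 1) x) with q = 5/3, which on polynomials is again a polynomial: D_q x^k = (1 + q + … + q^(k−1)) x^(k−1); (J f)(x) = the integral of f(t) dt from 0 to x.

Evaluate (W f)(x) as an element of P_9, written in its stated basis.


θ f = -15x^5 - (32/3)x^4
E_{1} f = -3x^5 - (53/3)x^4 - (122/3)x^3 - 46x^2 - (77/3)x - 65/12
θ f = -15x^5 - (32/3)x^4
J f = -(1/2)x^6 - (8/15)x^5 + (1/4)x
(E_{1} + θ + J) f = -(1/2)x^6 - (278/15)x^5 - (85/3)x^4 - (122/3)x^3 - 46x^2 - (305/12)x - 65/12
D_q f = -(1441/27)x^4 - (2176/81)x^3
(θ + (E_{1} + θ + J) + D_q) f = -(1/2)x^6 - (503/15)x^5 - (2494/27)x^4 - (5470/81)x^3 - 46x^2 - (305/12)x - 65/12

g(x) = -(1/2)x^6 - (503/15)x^5 - (2494/27)x^4 - (5470/81)x^3 - 46x^2 - (305/12)x - 65/12
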